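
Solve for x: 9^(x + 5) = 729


Express both sides with the same base.
729 = 9^3
Since the bases match, equate exponents: x + 5 = 3
So x = 3 - (5) = -2

x = -2


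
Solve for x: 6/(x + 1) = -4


Multiply both sides by (x + 1): 6 = -4(x + 1)
Distribute: 6 = -4x - 4
-4x = 6 + 4 = 10
x = -5/2

x = -5/2


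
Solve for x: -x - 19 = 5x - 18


Starting with: -x - 19 = 5x - 18
Move all x terms to left: (-1 - 5)x = -18 + 19
Simplify: -6x = 1
Divide both sides by -6: x = -1/6

x = -1/6


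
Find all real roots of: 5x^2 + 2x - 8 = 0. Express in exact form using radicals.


Using the quadratic formula: x = (-b ± sqrt(b^2 - 4ac)) / (2a)
Here a = 5, b = 2, c = -8
Discriminant = b^2 - 4ac = 2^2 - 4(5)(-8) = 4 + 160 = 164
Since discriminant = 164 > 0, there are two real roots.
x = (-2 ± 2*sqrt(41)) / 10
Simplifying: x = (-1 ± sqrt(41)) / 5
Numerically: x ≈ 1.0806 or x ≈ -1.4806

x = (-1 + sqrt(41)) / 5 or x = (-1 - sqrt(41)) / 5


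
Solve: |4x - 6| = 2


An absolute value equation |expr| = 2 gives two cases:
Case 1: 4x - 6 = 2
  4x = 8, so x = 2
Case 2: 4x - 6 = -2
  4x = 4, so x = 1

x = 1, x = 2


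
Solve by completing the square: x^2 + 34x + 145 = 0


Start: x^2 + 34x + 145 = 0
Move constant: x^2 + 34x = -145
Half of 34 is 17, squared is 289
Add 289 to both sides: x^2 + 34x + 289 = 144
(x + 17)^2 = 144
x + 17 = ±12
x = -17 + 12 = -5 or x = -17 - 12 = -29

x = -29, x = -5


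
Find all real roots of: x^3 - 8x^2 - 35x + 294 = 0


Let p(x) = x^3 - 8x^2 - 35x + 294. By the rational root theorem (leading coefficient 1), any rational root is an integer divisor of 294: try ±1, ±2, ... in turn.
Test x = 1: value = 252 ≠ 0.
Test x = -1: value = 320 ≠ 0.
Test x = 2: value = 200 ≠ 0.
Test x = -2: value = 324 ≠ 0.
Test x = 3: value = 144 ≠ 0.
Test x = -3: value = 300 ≠ 0.
Test x = 6: value = 12 ≠ 0.
Test x = -6: value = 0 ✓, so (x + 6) is a factor.
Synthetic division by (x + 6): bring down 1; 1(-6) - 8 = -14; (-14)(-6) - 35 = 49; 49(-6) + 294 = 0 → quotient x^2 - 14x + 49, remainder 0.
Solve the quadratic x^2 - 14x + 49 = 0: discriminant = (-14)^2 - 4(1)(49) = 196 - 196 = 0.
Discriminant = 0, so a double root: x = 14/2 = 7.

x = -6, x = 7 (multiplicity 2)


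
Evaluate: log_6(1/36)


We need the exponent such that 6^? = 1/36
6^(-2) = 1/6^2 = 1/36
Therefore log_6(1/36) = -2

-2


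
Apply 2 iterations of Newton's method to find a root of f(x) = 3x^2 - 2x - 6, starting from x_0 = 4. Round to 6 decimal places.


Newton's method: x_(n+1) = x_n - f(x_n)/f'(x_n)
f(x) = 3x^2 - 2x - 6
f'(x) = 6x - 2

Iteration 1:
  f(4.000000) = 34.000000
  f'(4.000000) = 22.000000
  x_1 = 4.000000 - (34.000000)/(22.000000) = 2.454545

Iteration 2:
  f(2.454545) = 7.165289
  f'(2.454545) = 12.727273
  x_2 = 2.454545 - (7.165289)/(12.727273) = 1.891558

x_2 = 1.891558


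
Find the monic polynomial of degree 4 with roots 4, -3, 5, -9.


A monic polynomial with roots 4, -3, 5, -9 is:
p(x) = (x - 4)(x + 3)(x - 5)(x + 9)
After multiplying by (x - 4): x - 4
After multiplying by (x + 3): x^2 - x - 12
After multiplying by (x - 5): x^3 - 6x^2 - 7x + 60
After multiplying by (x + 9): x^4 + 3x^3 - 61x^2 - 3x + 540

x^4 + 3x^3 - 61x^2 - 3x + 540


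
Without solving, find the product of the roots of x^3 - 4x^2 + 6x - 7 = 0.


By Vieta's formulas for x^3 + bx^2 + cx + d = 0:
  r1 + r2 + r3 = -b/a = 4
  r1*r2 + r1*r3 + r2*r3 = c/a = 6
  r1*r2*r3 = -d/a = 7


Product = 7


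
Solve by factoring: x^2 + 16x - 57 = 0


We need two numbers that multiply to -57 and add to 16.
Those numbers are -3 and 19 (since (-3) * 19 = -57 and (-3) + 19 = 16).
So x^2 + 16x - 57 = (x - 3)(x + 19) = 0
Setting each factor to zero: x = 3 or x = -19

x = -19, x = 3


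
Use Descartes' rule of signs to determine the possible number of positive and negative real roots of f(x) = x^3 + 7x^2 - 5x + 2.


Descartes' rule of signs:

For positive roots, count sign changes in f(x) = x^3 + 7x^2 - 5x + 2:
Signs of coefficients: +, +, -, +
Number of sign changes: 2
Possible positive real roots: 2, 0

For negative roots, examine f(-x) = -x^3 + 7x^2 + 5x + 2:
Signs of coefficients: -, +, +, +
Number of sign changes: 1
Possible negative real roots: 1

Positive roots: 2 or 0; Negative roots: 1


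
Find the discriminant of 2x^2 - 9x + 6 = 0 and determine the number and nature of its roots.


For ax^2 + bx + c = 0, discriminant D = b^2 - 4ac
Here a = 2, b = -9, c = 6
D = (-9)^2 - 4(2)(6) = 81 - 48 = 33

D = 33 > 0 but not a perfect square
The equation has 2 distinct real irrational roots.

Discriminant = 33, 2 distinct real irrational roots


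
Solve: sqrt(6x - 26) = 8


Square both sides: 6x - 26 = 8^2 = 64
6x = 64 + 26 = 90
x = 15
Check: sqrt(6*15 - 26) = sqrt(64) = 8 ✓

x = 15


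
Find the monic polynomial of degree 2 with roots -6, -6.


A monic polynomial with roots -6, -6 is:
p(x) = (x + 6)(x + 6)
After multiplying by (x + 6): x + 6
After multiplying by (x + 6): x^2 + 12x + 36

x^2 + 12x + 36


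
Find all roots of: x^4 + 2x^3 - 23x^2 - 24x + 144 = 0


Let p(x) = x^4 + 2x^3 - 23x^2 - 24x + 144. By the rational root theorem (leading coefficient 1), any rational root is an integer divisor of 144: try ±1, ±2, ... in turn.
Test x = 1: value = 100 ≠ 0.
Test x = -1: value = 144 ≠ 0.
Test x = 2: value = 36 ≠ 0.
Test x = -2: value = 100 ≠ 0.
Test x = 3: value = 0 ✓, so (x - 3) is a factor.
Synthetic division by (x - 3): bring down 1; 1(3) + 2 = 5; 5(3) - 23 = -8; (-8)(3) - 24 = -48; (-48)(3) + 144 = 0 → quotient x^3 + 5x^2 - 8x - 48, remainder 0.
Continue with the quotient x^3 + 5x^2 - 8x - 48 (candidates must divide 48; re-test x = 3 first in case it repeats).
Test x = 3: value = 0 ✓, so (x - 3) is a factor.
Synthetic division by (x - 3): bring down 1; 1(3) + 5 = 8; 8(3) - 8 = 16; 16(3) - 48 = 0 → quotient x^2 + 8x + 16, remainder 0.
Solve the quadratic x^2 + 8x + 16 = 0: discriminant = 8^2 - 4(1)(16) = 64 - 64 = 0.
Discriminant = 0, so a double root: x = -8/2 = -4.
Collecting all roots found:

x = -4 (multiplicity 2), x = 3 (multiplicity 2)


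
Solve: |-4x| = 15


An absolute value equation |expr| = 15 gives two cases:
Case 1: -4x = 15
  -4x = 15, so x = -15/4
Case 2: -4x = -15
  -4x = -15, so x = 15/4

x = -15/4, x = 15/4


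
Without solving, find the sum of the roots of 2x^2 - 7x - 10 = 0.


By Vieta's formulas for ax^2 + bx + c = 0:
  Sum of roots = -b/a
  Product of roots = c/a

Here a = 2, b = -7, c = -10
Sum = -(-7)/2 = 7/2
Product = -10/2 = -5

Sum = 7/2


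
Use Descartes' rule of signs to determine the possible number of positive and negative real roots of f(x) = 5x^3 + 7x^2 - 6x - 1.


Descartes' rule of signs:

For positive roots, count sign changes in f(x) = 5x^3 + 7x^2 - 6x - 1:
Signs of coefficients: +, +, -, -
Number of sign changes: 1
Possible positive real roots: 1

For negative roots, examine f(-x) = -5x^3 + 7x^2 + 6x - 1:
Signs of coefficients: -, +, +, -
Number of sign changes: 2
Possible negative real roots: 2, 0

Positive roots: 1; Negative roots: 2 or 0


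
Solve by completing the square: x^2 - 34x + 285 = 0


Start: x^2 - 34x + 285 = 0
Move constant: x^2 - 34x = -285
Half of -34 is -17, squared is 289
Add 289 to both sides: x^2 - 34x + 289 = 4
(x - 17)^2 = 4
x - 17 = ±2
x = 17 + 2 = 19 or x = 17 - 2 = 15

x = 15, x = 19


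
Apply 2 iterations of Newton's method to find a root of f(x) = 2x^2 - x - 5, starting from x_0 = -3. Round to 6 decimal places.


Newton's method: x_(n+1) = x_n - f(x_n)/f'(x_n)
f(x) = 2x^2 - x - 5
f'(x) = 4x - 1

Iteration 1:
  f(-3.000000) = 16.000000
  f'(-3.000000) = -13.000000
  x_1 = -3.000000 - (16.000000)/(-13.000000) = -1.769231

Iteration 2:
  f(-1.769231) = 3.029586
  f'(-1.769231) = -8.076923
  x_2 = -1.769231 - (3.029586)/(-8.076923) = -1.394139

x_2 = -1.394139


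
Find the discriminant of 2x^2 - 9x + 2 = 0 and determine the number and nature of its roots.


For ax^2 + bx + c = 0, discriminant D = b^2 - 4ac
Here a = 2, b = -9, c = 2
D = (-9)^2 - 4(2)(2) = 81 - 16 = 65

D = 65 > 0 but not a perfect square
The equation has 2 distinct real irrational roots.

Discriminant = 65, 2 distinct real irrational roots


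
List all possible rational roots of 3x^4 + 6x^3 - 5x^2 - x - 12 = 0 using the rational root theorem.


Rational root theorem: possible roots are ±p/q where:
  p divides the constant term (-12): p ∈ {1, 2, 3, 4, 6, 12}
  q divides the leading coefficient (3): q ∈ {1, 3}

All possible rational roots: -12, -6, -4, -3, -2, -4/3, -1, -2/3, -1/3, 1/3, 2/3, 1, 4/3, 2, 3, 4, 6, 12

-12, -6, -4, -3, -2, -4/3, -1, -2/3, -1/3, 1/3, 2/3, 1, 4/3, 2, 3, 4, 6, 12


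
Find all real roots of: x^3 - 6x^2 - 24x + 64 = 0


Let p(x) = x^3 - 6x^2 - 24x + 64. By the rational root theorem (leading coefficient 1), any rational root is an integer divisor of 64: try ±1, ±2, ... in turn.
Test x = 1: value = 35 ≠ 0.
Test x = -1: value = 81 ≠ 0.
Test x = 2: value = 0 ✓, so (x - 2) is a factor.
Synthetic division by (x - 2): bring down 1; 1(2) - 6 = -4; (-4)(2) - 24 = -32; (-32)(2) + 64 = 0 → quotient x^2 - 4x - 32, remainder 0.
Solve the quadratic x^2 - 4x - 32 = 0: discriminant = (-4)^2 - 4(1)(-32) = 16 + 128 = 144.
sqrt(144) = 12, so x = (4 ± 12)/2: x = 8 or x = -4.

x = -4, x = 2, x = 8


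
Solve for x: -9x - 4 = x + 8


Starting with: -9x - 4 = x + 8
Move all x terms to left: (-9 - 1)x = 8 + 4
Simplify: -10x = 12
Divide both sides by -10: x = -6/5

x = -6/5


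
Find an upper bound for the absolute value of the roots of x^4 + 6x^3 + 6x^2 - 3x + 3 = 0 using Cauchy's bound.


Cauchy's bound: all roots r satisfy |r| <= 1 + max(|a_i/a_n|) for i = 0,...,n-1
where a_n is the leading coefficient.

Coefficients: [1, 6, 6, -3, 3]
Leading coefficient a_n = 1
Ratios |a_i/a_n|: 6, 6, 3, 3
Maximum ratio: 6
Cauchy's bound: |r| <= 1 + 6 = 7

Upper bound = 7


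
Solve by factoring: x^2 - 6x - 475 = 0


We need two numbers that multiply to -475 and add to -6.
Those numbers are 19 and -25 (since 19 * (-25) = -475 and 19 + (-25) = -6).
So x^2 - 6x - 475 = (x + 19)(x - 25) = 0
Setting each factor to zero: x = -19 or x = 25

x = -19, x = 25


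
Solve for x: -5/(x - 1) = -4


Multiply both sides by (x - 1): -5 = -4(x - 1)
Distribute: -5 = -4x + 4
-4x = -5 - 4 = -9
x = 9/4

x = 9/4


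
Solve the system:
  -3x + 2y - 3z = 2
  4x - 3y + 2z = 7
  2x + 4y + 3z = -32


Using Cramer's rule. Expand each determinant along the first row.
D  = (-3)*[(-3)*3 - 2*4] - 2*[4*3 - 2*2] + (-3)*[4*4 - (-3)*2]
  = (-3)*(-17) - 2*(8) + (-3)*(22) = -31
Dx = 2*[(-3)*3 - 2*4] - 2*[7*3 - 2*(-32)] + (-3)*[7*4 - (-3)*(-32)]
  = 2*(-17) - 2*(85) + (-3)*(-68) = 0
Dy = (-3)*[7*3 - 2*(-32)] - 2*[4*3 - 2*2] + (-3)*[4*(-32) - 7*2]
  = (-3)*(85) - 2*(8) + (-3)*(-142) = 155
Dz = (-3)*[(-3)*(-32) - 7*4] - 2*[4*(-32) - 7*2] + 2*[4*4 - (-3)*2]
  = (-3)*(68) - 2*(-142) + 2*(22) = 124
x = Dx/D = 0/-31 = 0, y = Dy/D = 155/-31 = -5, z = Dz/D = 124/-31 = -4
Check eq1: (-3)(0) + (2)(-5) + (-3)(-4) = 2 = 2 ✓
Check eq2: (4)(0) + (-3)(-5) + (2)(-4) = 7 = 7 ✓
Check eq3: (2)(0) + (4)(-5) + (3)(-4) = -32 = -32 ✓

x = 0, y = -5, z = -4


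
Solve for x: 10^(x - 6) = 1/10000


Express both sides with the same base.
1/10000 = 10^(-4)
Since the bases match, equate exponents: x - 6 = -4
So x = -4 - (-6) = 2

x = 2


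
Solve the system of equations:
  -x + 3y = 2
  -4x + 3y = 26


Using Cramer's rule:
Determinant D = (-1)(3) - (-4)(3) = -3 + 12 = 9
Dx = (2)(3) - (26)(3) = 6 - 78 = -72
Dy = (-1)(26) - (-4)(2) = -26 + 8 = -18
x = Dx/D = -72/9 = -8
y = Dy/D = -18/9 = -2

x = -8, y = -2


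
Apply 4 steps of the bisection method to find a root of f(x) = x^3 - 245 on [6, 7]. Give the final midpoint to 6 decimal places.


f(x) = x^3 - 245
f(6) = -29 < 0
f(7) = 98 > 0

Step 1: midpoint = (6.000000 + 7.000000)/2 = 6.500000
  f(6.500000) = 29.625000
  f(mid) > 0, so root is in [6.000000, 6.500000]

Step 2: midpoint = (6.000000 + 6.500000)/2 = 6.250000
  f(6.250000) = -0.859375
  f(mid) < 0, so root is in [6.250000, 6.500000]

Step 3: midpoint = (6.250000 + 6.500000)/2 = 6.375000
  f(6.375000) = 14.083984
  f(mid) > 0, so root is in [6.250000, 6.375000]

Step 4: midpoint = (6.250000 + 6.375000)/2 = 6.312500
  f(6.312500) = 6.538330
  f(mid) > 0, so root is in [6.250000, 6.312500]

midpoint = 6.312500


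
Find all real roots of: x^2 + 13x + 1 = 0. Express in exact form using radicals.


Using the quadratic formula: x = (-b ± sqrt(b^2 - 4ac)) / (2a)
Here a = 1, b = 13, c = 1
Discriminant = b^2 - 4ac = 13^2 - 4(1)(1) = 169 - 4 = 165
Since discriminant = 165 > 0, there are two real roots.
x = (-13 ± sqrt(165)) / 2
Numerically: x ≈ -0.0774 or x ≈ -12.9226

x = (-13 + sqrt(165)) / 2 or x = (-13 - sqrt(165)) / 2


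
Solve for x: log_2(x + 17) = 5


Convert to exponential form: x + 17 = 2^5 = 32
x = 32 - 17 = 15
Check: log_2(15 + 17) = log_2(32) = log_2(32) = 5 ✓

x = 15


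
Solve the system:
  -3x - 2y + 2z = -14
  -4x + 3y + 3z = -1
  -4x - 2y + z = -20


Using Cramer's rule. Expand each determinant along the first row.
D  = (-3)*[3*1 - 3*(-2)] - (-2)*[(-4)*1 - 3*(-4)] + 2*[(-4)*(-2) - 3*(-4)]
  = (-3)*(9) - (-2)*(8) + 2*(20) = 29
Dx = (-14)*[3*1 - 3*(-2)] - (-2)*[(-1)*1 - 3*(-20)] + 2*[(-1)*(-2) - 3*(-20)]
  = (-14)*(9) - (-2)*(59) + 2*(62) = 116
Dy = (-3)*[(-1)*1 - 3*(-20)] - (-14)*[(-4)*1 - 3*(-4)] + 2*[(-4)*(-20) - (-1)*(-4)]
  = (-3)*(59) - (-14)*(8) + 2*(76) = 87
Dz = (-3)*[3*(-20) - (-1)*(-2)] - (-2)*[(-4)*(-20) - (-1)*(-4)] + (-14)*[(-4)*(-2) - 3*(-4)]
  = (-3)*(-62) - (-2)*(76) + (-14)*(20) = 58
x = Dx/D = 116/29 = 4, y = Dy/D = 87/29 = 3, z = Dz/D = 58/29 = 2
Check eq1: (-3)(4) + (-2)(3) + (2)(2) = -14 = -14 ✓
Check eq2: (-4)(4) + (3)(3) + (3)(2) = -1 = -1 ✓
Check eq3: (-4)(4) + (-2)(3) + (1)(2) = -20 = -20 ✓

x = 4, y = 3, z = 2


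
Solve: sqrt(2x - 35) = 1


Square both sides: 2x - 35 = 1^2 = 1
2x = 1 + 35 = 36
x = 18
Check: sqrt(2*18 - 35) = sqrt(1) = 1 ✓

x = 18


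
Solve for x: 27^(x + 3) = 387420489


Express both sides with the same base.
387420489 = 27^6
Since the bases match, equate exponents: x + 3 = 6
So x = 6 - (3) = 3

x = 3


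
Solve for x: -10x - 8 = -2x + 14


Starting with: -10x - 8 = -2x + 14
Move all x terms to left: (-10 + 2)x = 14 + 8
Simplify: -8x = 22
Divide both sides by -8: x = -11/4

x = -11/4


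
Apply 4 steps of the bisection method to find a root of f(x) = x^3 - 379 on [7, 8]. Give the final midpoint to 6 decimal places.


f(x) = x^3 - 379
f(7) = -36 < 0
f(8) = 133 > 0

Step 1: midpoint = (7.000000 + 8.000000)/2 = 7.500000
  f(7.500000) = 42.875000
  f(mid) > 0, so root is in [7.000000, 7.500000]

Step 2: midpoint = (7.000000 + 7.500000)/2 = 7.250000
  f(7.250000) = 2.078125
  f(mid) > 0, so root is in [7.000000, 7.250000]

Step 3: midpoint = (7.000000 + 7.250000)/2 = 7.125000
  f(7.125000) = -17.294922
  f(mid) < 0, so root is in [7.125000, 7.250000]

Step 4: midpoint = (7.125000 + 7.250000)/2 = 7.187500
  f(7.187500) = -7.692627
  f(mid) < 0, so root is in [7.187500, 7.250000]

midpoint = 7.187500


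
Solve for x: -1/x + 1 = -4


Subtract 1 from both sides: -1/x = -5
Multiply both sides by x: -1 = -5 * x
Divide by -5: x = 1/5

x = 1/5


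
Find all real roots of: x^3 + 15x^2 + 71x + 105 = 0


Let p(x) = x^3 + 15x^2 + 71x + 105. By the rational root theorem (leading coefficient 1), any rational root is an integer divisor of 105: try ±1, ±2, ... in turn.
Test x = 1: value = 192 ≠ 0.
Test x = -1: value = 48 ≠ 0.
Test x = 3: value = 480 ≠ 0.
Test x = -3: value = 0 ✓, so (x + 3) is a factor.
Synthetic division by (x + 3): bring down 1; 1(-3) + 15 = 12; 12(-3) + 71 = 35; 35(-3) + 105 = 0 → quotient x^2 + 12x + 35, remainder 0.
Solve the quadratic x^2 + 12x + 35 = 0: discriminant = 12^2 - 4(1)(35) = 144 - 140 = 4.
sqrt(4) = 2, so x = (-12 ± 2)/2: x = -5 or x = -7.

x = -7, x = -5, x = -3


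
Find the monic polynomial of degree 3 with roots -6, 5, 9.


A monic polynomial with roots -6, 5, 9 is:
p(x) = (x + 6)(x - 5)(x - 9)
After multiplying by (x + 6): x + 6
After multiplying by (x - 5): x^2 + x - 30
After multiplying by (x - 9): x^3 - 8x^2 - 39x + 270

x^3 - 8x^2 - 39x + 270


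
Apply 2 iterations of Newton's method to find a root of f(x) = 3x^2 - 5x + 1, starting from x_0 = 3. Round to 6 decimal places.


Newton's method: x_(n+1) = x_n - f(x_n)/f'(x_n)
f(x) = 3x^2 - 5x + 1
f'(x) = 6x - 5

Iteration 1:
  f(3.000000) = 13.000000
  f'(3.000000) = 13.000000
  x_1 = 3.000000 - (13.000000)/(13.000000) = 2.000000

Iteration 2:
  f(2.000000) = 3.000000
  f'(2.000000) = 7.000000
  x_2 = 2.000000 - (3.000000)/(7.000000) = 1.571429

x_2 = 1.571429


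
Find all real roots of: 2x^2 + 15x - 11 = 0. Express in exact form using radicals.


Using the quadratic formula: x = (-b ± sqrt(b^2 - 4ac)) / (2a)
Here a = 2, b = 15, c = -11
Discriminant = b^2 - 4ac = 15^2 - 4(2)(-11) = 225 + 88 = 313
Since discriminant = 313 > 0, there are two real roots.
x = (-15 ± sqrt(313)) / 4
Numerically: x ≈ 0.6730 or x ≈ -8.1730

x = (-15 + sqrt(313)) / 4 or x = (-15 - sqrt(313)) / 4


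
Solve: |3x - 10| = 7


An absolute value equation |expr| = 7 gives two cases:
Case 1: 3x - 10 = 7
  3x = 17, so x = 17/3
Case 2: 3x - 10 = -7
  3x = 3, so x = 1

x = 1, x = 17/3


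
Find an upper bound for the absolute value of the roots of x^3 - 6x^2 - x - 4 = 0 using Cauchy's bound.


Cauchy's bound: all roots r satisfy |r| <= 1 + max(|a_i/a_n|) for i = 0,...,n-1
where a_n is the leading coefficient.

Coefficients: [1, -6, -1, -4]
Leading coefficient a_n = 1
Ratios |a_i/a_n|: 6, 1, 4
Maximum ratio: 6
Cauchy's bound: |r| <= 1 + 6 = 7

Upper bound = 7


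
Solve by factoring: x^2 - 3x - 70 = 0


We need two numbers that multiply to -70 and add to -3.
Those numbers are -10 and 7 (since (-10) * 7 = -70 and (-10) + 7 = -3).
So x^2 - 3x - 70 = (x - 10)(x + 7) = 0
Setting each factor to zero: x = 10 or x = -7

x = -7, x = 10


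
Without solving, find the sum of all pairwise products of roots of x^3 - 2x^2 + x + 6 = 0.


By Vieta's formulas for x^3 + bx^2 + cx + d = 0:
  r1 + r2 + r3 = -b/a = 2
  r1*r2 + r1*r3 + r2*r3 = c/a = 1
  r1*r2*r3 = -d/a = -6


Sum of pairwise products = 1


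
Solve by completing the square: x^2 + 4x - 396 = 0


Start: x^2 + 4x - 396 = 0
Move constant: x^2 + 4x = 396
Half of 4 is 2, squared is 4
Add 4 to both sides: x^2 + 4x + 4 = 400
(x + 2)^2 = 400
x + 2 = ±20
x = -2 + 20 = 18 or x = -2 - 20 = -22

x = -22, x = 18


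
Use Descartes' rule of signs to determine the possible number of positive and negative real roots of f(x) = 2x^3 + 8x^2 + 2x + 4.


Descartes' rule of signs:

For positive roots, count sign changes in f(x) = 2x^3 + 8x^2 + 2x + 4:
Signs of coefficients: +, +, +, +
Number of sign changes: 0
Possible positive real roots: 0

For negative roots, examine f(-x) = -2x^3 + 8x^2 - 2x + 4:
Signs of coefficients: -, +, -, +
Number of sign changes: 3
Possible negative real roots: 3, 1

Positive roots: 0; Negative roots: 3 or 1


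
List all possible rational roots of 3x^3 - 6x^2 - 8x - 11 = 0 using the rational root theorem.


Rational root theorem: possible roots are ±p/q where:
  p divides the constant term (-11): p ∈ {1, 11}
  q divides the leading coefficient (3): q ∈ {1, 3}

All possible rational roots: -11, -11/3, -1, -1/3, 1/3, 1, 11/3, 11

-11, -11/3, -1, -1/3, 1/3, 1, 11/3, 11


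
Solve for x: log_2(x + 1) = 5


Convert to exponential form: x + 1 = 2^5 = 32
x = 32 - 1 = 31
Check: log_2(31 + 1) = log_2(32) = log_2(32) = 5 ✓

x = 31


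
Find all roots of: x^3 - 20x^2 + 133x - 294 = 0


Let p(x) = x^3 - 20x^2 + 133x - 294. By the rational root theorem (leading coefficient 1), any rational root is an integer divisor of 294: try ±1, ±2, ... in turn.
Test x = 1: value = -180 ≠ 0.
Test x = -1: value = -448 ≠ 0.
Test x = 2: value = -100 ≠ 0.
Test x = -2: value = -648 ≠ 0.
Test x = 3: value = -48 ≠ 0.
Test x = -3: value = -900 ≠ 0.
Test x = 6: value = 0 ✓, so (x - 6) is a factor.
Synthetic division by (x - 6): bring down 1; 1(6) - 20 = -14; (-14)(6) + 133 = 49; 49(6) - 294 = 0 → quotient x^2 - 14x + 49, remainder 0.
Solve the quadratic x^2 - 14x + 49 = 0: discriminant = (-14)^2 - 4(1)(49) = 196 - 196 = 0.
Discriminant = 0, so a double root: x = 14/2 = 7.
Collecting all roots found:

x = 6, x = 7 (multiplicity 2)


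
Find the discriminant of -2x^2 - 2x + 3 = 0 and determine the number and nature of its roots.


For ax^2 + bx + c = 0, discriminant D = b^2 - 4ac
Here a = -2, b = -2, c = 3
D = (-2)^2 - 4(-2)(3) = 4 + 24 = 28

D = 28 > 0 but not a perfect square
The equation has 2 distinct real irrational roots.

Discriminant = 28, 2 distinct real irrational roots


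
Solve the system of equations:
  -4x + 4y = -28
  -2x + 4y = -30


Using Cramer's rule:
Determinant D = (-4)(4) - (-2)(4) = -16 + 8 = -8
Dx = (-28)(4) - (-30)(4) = -112 + 120 = 8
Dy = (-4)(-30) - (-2)(-28) = 120 - 56 = 64
x = Dx/D = 8/-8 = -1
y = Dy/D = 64/-8 = -8

x = -1, y = -8


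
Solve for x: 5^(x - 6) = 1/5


Express both sides with the same base.
1/5 = 5^(-1)
Since the bases match, equate exponents: x - 6 = -1
So x = -1 - (-6) = 5

x = 5


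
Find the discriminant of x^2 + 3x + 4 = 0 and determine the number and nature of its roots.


For ax^2 + bx + c = 0, discriminant D = b^2 - 4ac
Here a = 1, b = 3, c = 4
D = (3)^2 - 4(1)(4) = 9 - 16 = -7

D = -7 < 0
The equation has no real roots (2 complex conjugate roots).

Discriminant = -7, no real roots (2 complex conjugate roots)


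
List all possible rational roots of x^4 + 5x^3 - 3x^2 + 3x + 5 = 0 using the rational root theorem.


Rational root theorem: possible roots are ±p/q where:
  p divides the constant term (5): p ∈ {1, 5}
  q divides the leading coefficient (1): q ∈ {1}

All possible rational roots: -5, -1, 1, 5

-5, -1, 1, 5


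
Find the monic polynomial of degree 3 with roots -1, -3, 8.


A monic polynomial with roots -1, -3, 8 is:
p(x) = (x + 1)(x + 3)(x - 8)
After multiplying by (x + 1): x + 1
After multiplying by (x + 3): x^2 + 4x + 3
After multiplying by (x - 8): x^3 - 4x^2 - 29x - 24

x^3 - 4x^2 - 29x - 24


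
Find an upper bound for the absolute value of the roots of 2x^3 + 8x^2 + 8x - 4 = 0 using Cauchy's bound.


Cauchy's bound: all roots r satisfy |r| <= 1 + max(|a_i/a_n|) for i = 0,...,n-1
where a_n is the leading coefficient.

Coefficients: [2, 8, 8, -4]
Leading coefficient a_n = 2
Ratios |a_i/a_n|: 4, 4, 2
Maximum ratio: 4
Cauchy's bound: |r| <= 1 + 4 = 5

Upper bound = 5


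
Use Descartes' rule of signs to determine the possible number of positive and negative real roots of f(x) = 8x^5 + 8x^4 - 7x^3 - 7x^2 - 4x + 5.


Descartes' rule of signs:

For positive roots, count sign changes in f(x) = 8x^5 + 8x^4 - 7x^3 - 7x^2 - 4x + 5:
Signs of coefficients: +, +, -, -, -, +
Number of sign changes: 2
Possible positive real roots: 2, 0

For negative roots, examine f(-x) = -8x^5 + 8x^4 + 7x^3 - 7x^2 + 4x + 5:
Signs of coefficients: -, +, +, -, +, +
Number of sign changes: 3
Possible negative real roots: 3, 1

Positive roots: 2 or 0; Negative roots: 3 or 1


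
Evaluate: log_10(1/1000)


We need the exponent such that 10^? = 1/1000
10^(-3) = 1/10^3 = 1/1000
Therefore log_10(1/1000) = -3

-3


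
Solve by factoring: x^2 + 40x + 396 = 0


We need two numbers that multiply to 396 and add to 40.
Those numbers are 18 and 22 (since 18 * 22 = 396 and 18 + 22 = 40).
So x^2 + 40x + 396 = (x + 18)(x + 22) = 0
Setting each factor to zero: x = -18 or x = -22

x = -22, x = -18


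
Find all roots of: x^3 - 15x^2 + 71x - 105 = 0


Let p(x) = x^3 - 15x^2 + 71x - 105. By the rational root theorem (leading coefficient 1), any rational root is an integer divisor of 105: try ±1, ±2, ... in turn.
Test x = 1: value = -48 ≠ 0.
Test x = -1: value = -192 ≠ 0.
Test x = 3: value = 0 ✓, so (x - 3) is a factor.
Synthetic division by (x - 3): bring down 1; 1(3) - 15 = -12; (-12)(3) + 71 = 35; 35(3) - 105 = 0 → quotient x^2 - 12x + 35, remainder 0.
Solve the quadratic x^2 - 12x + 35 = 0: discriminant = (-12)^2 - 4(1)(35) = 144 - 140 = 4.
sqrt(4) = 2, so x = (12 ± 2)/2: x = 7 or x = 5.
Collecting all roots found:

x = 3, x = 5, x = 7


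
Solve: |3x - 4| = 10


An absolute value equation |expr| = 10 gives two cases:
Case 1: 3x - 4 = 10
  3x = 14, so x = 14/3
Case 2: 3x - 4 = -10
  3x = -6, so x = -2

x = -2, x = 14/3


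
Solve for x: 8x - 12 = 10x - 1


Starting with: 8x - 12 = 10x - 1
Move all x terms to left: (8 - 10)x = -1 + 12
Simplify: -2x = 11
Divide both sides by -2: x = -11/2

x = -11/2


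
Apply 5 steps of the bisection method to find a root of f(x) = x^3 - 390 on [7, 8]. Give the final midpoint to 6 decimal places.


f(x) = x^3 - 390
f(7) = -47 < 0
f(8) = 122 > 0

Step 1: midpoint = (7.000000 + 8.000000)/2 = 7.500000
  f(7.500000) = 31.875000
  f(mid) > 0, so root is in [7.000000, 7.500000]

Step 2: midpoint = (7.000000 + 7.500000)/2 = 7.250000
  f(7.250000) = -8.921875
  f(mid) < 0, so root is in [7.250000, 7.500000]

Step 3: midpoint = (7.250000 + 7.500000)/2 = 7.375000
  f(7.375000) = 11.130859
  f(mid) > 0, so root is in [7.250000, 7.375000]

Step 4: midpoint = (7.250000 + 7.375000)/2 = 7.312500
  f(7.312500) = 1.018799
  f(mid) > 0, so root is in [7.250000, 7.312500]

Step 5: midpoint = (7.250000 + 7.312500)/2 = 7.281250
  f(7.281250) = -3.972870
  f(mid) < 0, so root is in [7.281250, 7.312500]

midpoint = 7.281250


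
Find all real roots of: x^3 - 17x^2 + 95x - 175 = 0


Let p(x) = x^3 - 17x^2 + 95x - 175. By the rational root theorem (leading coefficient 1), any rational root is an integer divisor of 175: try ±1, ±2, ... in turn.
Test x = 1: value = -96 ≠ 0.
Test x = -1: value = -288 ≠ 0.
Test x = 5: value = 0 ✓, so (x - 5) is a factor.
Synthetic division by (x - 5): bring down 1; 1(5) - 17 = -12; (-12)(5) + 95 = 35; 35(5) - 175 = 0 → quotient x^2 - 12x + 35, remainder 0.
Solve the quadratic x^2 - 12x + 35 = 0: discriminant = (-12)^2 - 4(1)(35) = 144 - 140 = 4.
sqrt(4) = 2, so x = (12 ± 2)/2: x = 7 or x = 5.

x = 5 (multiplicity 2), x = 7


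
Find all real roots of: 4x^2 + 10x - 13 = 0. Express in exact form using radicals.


Using the quadratic formula: x = (-b ± sqrt(b^2 - 4ac)) / (2a)
Here a = 4, b = 10, c = -13
Discriminant = b^2 - 4ac = 10^2 - 4(4)(-13) = 100 + 208 = 308
Since discriminant = 308 > 0, there are two real roots.
x = (-10 ± 2*sqrt(77)) / 8
Simplifying: x = (-5 ± sqrt(77)) / 4
Numerically: x ≈ 0.9437 or x ≈ -3.4437

x = (-5 + sqrt(77)) / 4 or x = (-5 - sqrt(77)) / 4


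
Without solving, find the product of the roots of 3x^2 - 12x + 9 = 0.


By Vieta's formulas for ax^2 + bx + c = 0:
  Sum of roots = -b/a
  Product of roots = c/a

Here a = 3, b = -12, c = 9
Sum = -(-12)/3 = 4
Product = 9/3 = 3

Product = 3


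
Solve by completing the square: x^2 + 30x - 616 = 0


Start: x^2 + 30x - 616 = 0
Move constant: x^2 + 30x = 616
Half of 30 is 15, squared is 225
Add 225 to both sides: x^2 + 30x + 225 = 841
(x + 15)^2 = 841
x + 15 = ±29
x = -15 + 29 = 14 or x = -15 - 29 = -44

x = -44, x = 14


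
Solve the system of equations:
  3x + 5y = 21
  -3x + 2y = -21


Using Cramer's rule:
Determinant D = (3)(2) - (-3)(5) = 6 + 15 = 21
Dx = (21)(2) - (-21)(5) = 42 + 105 = 147
Dy = (3)(-21) - (-3)(21) = -63 + 63 = 0
x = Dx/D = 147/21 = 7
y = Dy/D = 0/21 = 0

x = 7, y = 0


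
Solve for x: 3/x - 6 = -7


Subtract -6 from both sides: 3/x = -1
Multiply both sides by x: 3 = -1 * x
Divide by -1: x = -3

x = -3


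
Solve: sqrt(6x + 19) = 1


Square both sides: 6x + 19 = 1^2 = 1
6x = 1 - 19 = -18
x = -3
Check: sqrt(6*(-3) + 19) = sqrt(1) = 1 ✓

x = -3


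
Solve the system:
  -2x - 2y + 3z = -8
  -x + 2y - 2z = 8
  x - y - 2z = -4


Using Cramer's rule. Expand each determinant along the first row.
D  = (-2)*[2*(-2) - (-2)*(-1)] - (-2)*[(-1)*(-2) - (-2)*1] + 3*[(-1)*(-1) - 2*1]
  = (-2)*(-6) - (-2)*(4) + 3*(-1) = 17
Dx = (-8)*[2*(-2) - (-2)*(-1)] - (-2)*[8*(-2) - (-2)*(-4)] + 3*[8*(-1) - 2*(-4)]
  = (-8)*(-6) - (-2)*(-24) + 3*(0) = 0
Dy = (-2)*[8*(-2) - (-2)*(-4)] - (-8)*[(-1)*(-2) - (-2)*1] + 3*[(-1)*(-4) - 8*1]
  = (-2)*(-24) - (-8)*(4) + 3*(-4) = 68
Dz = (-2)*[2*(-4) - 8*(-1)] - (-2)*[(-1)*(-4) - 8*1] + (-8)*[(-1)*(-1) - 2*1]
  = (-2)*(0) - (-2)*(-4) + (-8)*(-1) = 0
x = Dx/D = 0/17 = 0, y = Dy/D = 68/17 = 4, z = Dz/D = 0/17 = 0
Check eq1: (-2)(0) + (-2)(4) + (3)(0) = -8 = -8 ✓
Check eq2: (-1)(0) + (2)(4) + (-2)(0) = 8 = 8 ✓
Check eq3: (1)(0) + (-1)(4) + (-2)(0) = -4 = -4 ✓

x = 0, y = 4, z = 0


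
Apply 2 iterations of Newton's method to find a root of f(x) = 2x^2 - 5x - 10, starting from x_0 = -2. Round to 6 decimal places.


Newton's method: x_(n+1) = x_n - f(x_n)/f'(x_n)
f(x) = 2x^2 - 5x - 10
f'(x) = 4x - 5

Iteration 1:
  f(-2.000000) = 8.000000
  f'(-2.000000) = -13.000000
  x_1 = -2.000000 - (8.000000)/(-13.000000) = -1.384615

Iteration 2:
  f(-1.384615) = 0.757396
  f'(-1.384615) = -10.538462
  x_2 = -1.384615 - (0.757396)/(-10.538462) = -1.312746

x_2 = -1.312746


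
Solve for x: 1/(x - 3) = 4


Multiply both sides by (x - 3): 1 = 4(x - 3)
Distribute: 1 = 4x - 12
4x = 1 + 12 = 13
x = 13/4

x = 13/4


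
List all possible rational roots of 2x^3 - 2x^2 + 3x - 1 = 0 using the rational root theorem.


Rational root theorem: possible roots are ±p/q where:
  p divides the constant term (-1): p ∈ {1}
  q divides the leading coefficient (2): q ∈ {1, 2}

All possible rational roots: -1, -1/2, 1/2, 1

-1, -1/2, 1/2, 1


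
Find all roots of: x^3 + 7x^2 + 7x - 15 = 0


Let p(x) = x^3 + 7x^2 + 7x - 15. By the rational root theorem (leading coefficient 1), any rational root is an integer divisor of 15: try ±1, ±2, ... in turn.
Test x = 1: value = 0 ✓, so (x - 1) is a factor.
Synthetic division by (x - 1): bring down 1; 1(1) + 7 = 8; 8(1) + 7 = 15; 15(1) - 15 = 0 → quotient x^2 + 8x + 15, remainder 0.
Solve the quadratic x^2 + 8x + 15 = 0: discriminant = 8^2 - 4(1)(15) = 64 - 60 = 4.
sqrt(4) = 2, so x = (-8 ± 2)/2: x = -3 or x = -5.
Collecting all roots found:

x = -5, x = -3, x = 1


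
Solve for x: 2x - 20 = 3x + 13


Starting with: 2x - 20 = 3x + 13
Move all x terms to left: (2 - 3)x = 13 + 20
Simplify: -x = 33
Divide both sides by -1: x = -33

x = -33


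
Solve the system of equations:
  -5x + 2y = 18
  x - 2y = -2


Using Cramer's rule:
Determinant D = (-5)(-2) - (1)(2) = 10 - 2 = 8
Dx = (18)(-2) - (-2)(2) = -36 + 4 = -32
Dy = (-5)(-2) - (1)(18) = 10 - 18 = -8
x = Dx/D = -32/8 = -4
y = Dy/D = -8/8 = -1

x = -4, y = -1


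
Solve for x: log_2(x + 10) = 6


Convert to exponential form: x + 10 = 2^6 = 64
x = 64 - 10 = 54
Check: log_2(54 + 10) = log_2(64) = log_2(64) = 6 ✓

x = 54


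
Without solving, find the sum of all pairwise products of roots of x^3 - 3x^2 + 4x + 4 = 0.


By Vieta's formulas for x^3 + bx^2 + cx + d = 0:
  r1 + r2 + r3 = -b/a = 3
  r1*r2 + r1*r3 + r2*r3 = c/a = 4
  r1*r2*r3 = -d/a = -4


Sum of pairwise products = 4


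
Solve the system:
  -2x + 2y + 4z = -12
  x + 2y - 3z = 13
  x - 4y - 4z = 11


Using Cramer's rule. Expand each determinant along the first row.
D  = (-2)*[2*(-4) - (-3)*(-4)] - 2*[1*(-4) - (-3)*1] + 4*[1*(-4) - 2*1]
  = (-2)*(-20) - 2*(-1) + 4*(-6) = 18
Dx = (-12)*[2*(-4) - (-3)*(-4)] - 2*[13*(-4) - (-3)*11] + 4*[13*(-4) - 2*11]
  = (-12)*(-20) - 2*(-19) + 4*(-74) = -18
Dy = (-2)*[13*(-4) - (-3)*11] - (-12)*[1*(-4) - (-3)*1] + 4*[1*11 - 13*1]
  = (-2)*(-19) - (-12)*(-1) + 4*(-2) = 18
Dz = (-2)*[2*11 - 13*(-4)] - 2*[1*11 - 13*1] + (-12)*[1*(-4) - 2*1]
  = (-2)*(74) - 2*(-2) + (-12)*(-6) = -72
x = Dx/D = -18/18 = -1, y = Dy/D = 18/18 = 1, z = Dz/D = -72/18 = -4
Check eq1: (-2)(-1) + (2)(1) + (4)(-4) = -12 = -12 ✓
Check eq2: (1)(-1) + (2)(1) + (-3)(-4) = 13 = 13 ✓
Check eq3: (1)(-1) + (-4)(1) + (-4)(-4) = 11 = 11 ✓

x = -1, y = 1, z = -4


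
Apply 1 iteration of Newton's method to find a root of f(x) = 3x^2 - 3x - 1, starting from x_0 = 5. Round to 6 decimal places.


Newton's method: x_(n+1) = x_n - f(x_n)/f'(x_n)
f(x) = 3x^2 - 3x - 1
f'(x) = 6x - 3

Iteration 1:
  f(5.000000) = 59.000000
  f'(5.000000) = 27.000000
  x_1 = 5.000000 - (59.000000)/(27.000000) = 2.814815

x_1 = 2.814815


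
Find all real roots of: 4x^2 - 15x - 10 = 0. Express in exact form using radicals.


Using the quadratic formula: x = (-b ± sqrt(b^2 - 4ac)) / (2a)
Here a = 4, b = -15, c = -10
Discriminant = b^2 - 4ac = (-15)^2 - 4(4)(-10) = 225 + 160 = 385
Since discriminant = 385 > 0, there are two real roots.
x = (15 ± sqrt(385)) / 8
Numerically: x ≈ 4.3277 or x ≈ -0.5777

x = (15 + sqrt(385)) / 8 or x = (15 - sqrt(385)) / 8


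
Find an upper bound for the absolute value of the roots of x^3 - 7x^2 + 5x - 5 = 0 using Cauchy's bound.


Cauchy's bound: all roots r satisfy |r| <= 1 + max(|a_i/a_n|) for i = 0,...,n-1
where a_n is the leading coefficient.

Coefficients: [1, -7, 5, -5]
Leading coefficient a_n = 1
Ratios |a_i/a_n|: 7, 5, 5
Maximum ratio: 7
Cauchy's bound: |r| <= 1 + 7 = 8

Upper bound = 8


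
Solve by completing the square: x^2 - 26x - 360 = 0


Start: x^2 - 26x - 360 = 0
Move constant: x^2 - 26x = 360
Half of -26 is -13, squared is 169
Add 169 to both sides: x^2 - 26x + 169 = 529
(x - 13)^2 = 529
x - 13 = ±23
x = 13 + 23 = 36 or x = 13 - 23 = -10

x = -10, x = 36


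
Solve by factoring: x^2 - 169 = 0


We need two numbers that multiply to -169 and add to 0.
Those numbers are 13 and -13 (since 13 * (-13) = -169 and 13 + (-13) = 0).
So x^2 - 169 = (x + 13)(x - 13) = 0
Setting each factor to zero: x = -13 or x = 13

x = -13, x = 13


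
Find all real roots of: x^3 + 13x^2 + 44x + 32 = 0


Let p(x) = x^3 + 13x^2 + 44x + 32. By the rational root theorem (leading coefficient 1), any rational root is an integer divisor of 32: try ±1, ±2, ... in turn.
Test x = 1: value = 90 ≠ 0.
Test x = -1: value = 0 ✓, so (x + 1) is a factor.
Synthetic division by (x + 1): bring down 1; 1(-1) + 13 = 12; 12(-1) + 44 = 32; 32(-1) + 32 = 0 → quotient x^2 + 12x + 32, remainder 0.
Solve the quadratic x^2 + 12x + 32 = 0: discriminant = 12^2 - 4(1)(32) = 144 - 128 = 16.
sqrt(16) = 4, so x = (-12 ± 4)/2: x = -4 or x = -8.

x = -8, x = -4, x = -1


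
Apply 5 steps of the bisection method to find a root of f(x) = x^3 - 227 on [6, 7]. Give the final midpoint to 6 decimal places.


f(x) = x^3 - 227
f(6) = -11 < 0
f(7) = 116 > 0

Step 1: midpoint = (6.000000 + 7.000000)/2 = 6.500000
  f(6.500000) = 47.625000
  f(mid) > 0, so root is in [6.000000, 6.500000]

Step 2: midpoint = (6.000000 + 6.500000)/2 = 6.250000
  f(6.250000) = 17.140625
  f(mid) > 0, so root is in [6.000000, 6.250000]

Step 3: midpoint = (6.000000 + 6.250000)/2 = 6.125000
  f(6.125000) = 2.783203
  f(mid) > 0, so root is in [6.000000, 6.125000]

Step 4: midpoint = (6.000000 + 6.125000)/2 = 6.062500
  f(6.062500) = -4.179443
  f(mid) < 0, so root is in [6.062500, 6.125000]

Step 5: midpoint = (6.062500 + 6.125000)/2 = 6.093750
  f(6.093750) = -0.715973
  f(mid) < 0, so root is in [6.093750, 6.125000]

midpoint = 6.093750


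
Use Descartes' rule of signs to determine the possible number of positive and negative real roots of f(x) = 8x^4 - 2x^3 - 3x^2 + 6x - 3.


Descartes' rule of signs:

For positive roots, count sign changes in f(x) = 8x^4 - 2x^3 - 3x^2 + 6x - 3:
Signs of coefficients: +, -, -, +, -
Number of sign changes: 3
Possible positive real roots: 3, 1

For negative roots, examine f(-x) = 8x^4 + 2x^3 - 3x^2 - 6x - 3:
Signs of coefficients: +, +, -, -, -
Number of sign changes: 1
Possible negative real roots: 1

Positive roots: 3 or 1; Negative roots: 1


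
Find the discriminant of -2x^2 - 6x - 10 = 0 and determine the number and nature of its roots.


For ax^2 + bx + c = 0, discriminant D = b^2 - 4ac
Here a = -2, b = -6, c = -10
D = (-6)^2 - 4(-2)(-10) = 36 - 80 = -44

D = -44 < 0
The equation has no real roots (2 complex conjugate roots).

Discriminant = -44, no real roots (2 complex conjugate roots)


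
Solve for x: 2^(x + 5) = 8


Express both sides with the same base.
8 = 2^3
Since the bases match, equate exponents: x + 5 = 3
So x = 3 - (5) = -2

x = -2


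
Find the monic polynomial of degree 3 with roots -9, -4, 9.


A monic polynomial with roots -9, -4, 9 is:
p(x) = (x + 9)(x + 4)(x - 9)
After multiplying by (x + 9): x + 9
After multiplying by (x + 4): x^2 + 13x + 36
After multiplying by (x - 9): x^3 + 4x^2 - 81x - 324

x^3 + 4x^2 - 81x - 324


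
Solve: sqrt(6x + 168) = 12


Square both sides: 6x + 168 = 12^2 = 144
6x = 144 - 168 = -24
x = -4
Check: sqrt(6*(-4) + 168) = sqrt(144) = 12 ✓

x = -4


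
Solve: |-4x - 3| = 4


An absolute value equation |expr| = 4 gives two cases:
Case 1: -4x - 3 = 4
  -4x = 7, so x = -7/4
Case 2: -4x - 3 = -4
  -4x = -1, so x = 1/4

x = -7/4, x = 1/4


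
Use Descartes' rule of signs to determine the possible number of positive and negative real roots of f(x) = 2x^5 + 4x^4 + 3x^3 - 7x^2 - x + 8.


Descartes' rule of signs:

For positive roots, count sign changes in f(x) = 2x^5 + 4x^4 + 3x^3 - 7x^2 - x + 8:
Signs of coefficients: +, +, +, -, -, +
Number of sign changes: 2
Possible positive real roots: 2, 0

For negative roots, examine f(-x) = -2x^5 + 4x^4 - 3x^3 - 7x^2 + x + 8:
Signs of coefficients: -, +, -, -, +, +
Number of sign changes: 3
Possible negative real roots: 3, 1

Positive roots: 2 or 0; Negative roots: 3 or 1


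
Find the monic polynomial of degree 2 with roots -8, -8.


A monic polynomial with roots -8, -8 is:
p(x) = (x + 8)(x + 8)
After multiplying by (x + 8): x + 8
After multiplying by (x + 8): x^2 + 16x + 64

x^2 + 16x + 64


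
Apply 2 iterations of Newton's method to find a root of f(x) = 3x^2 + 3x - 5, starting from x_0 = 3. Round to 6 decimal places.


Newton's method: x_(n+1) = x_n - f(x_n)/f'(x_n)
f(x) = 3x^2 + 3x - 5
f'(x) = 6x + 3

Iteration 1:
  f(3.000000) = 31.000000
  f'(3.000000) = 21.000000
  x_1 = 3.000000 - (31.000000)/(21.000000) = 1.523810

Iteration 2:
  f(1.523810) = 6.537415
  f'(1.523810) = 12.142857
  x_2 = 1.523810 - (6.537415)/(12.142857) = 0.985434

x_2 = 0.985434


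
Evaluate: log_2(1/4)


We need the exponent such that 2^? = 1/4
2^(-2) = 1/2^2 = 1/4
Therefore log_2(1/4) = -2

-2


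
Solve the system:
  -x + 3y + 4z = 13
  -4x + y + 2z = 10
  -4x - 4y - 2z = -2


Using Cramer's rule. Expand each determinant along the first row.
D  = (-1)*[1*(-2) - 2*(-4)] - 3*[(-4)*(-2) - 2*(-4)] + 4*[(-4)*(-4) - 1*(-4)]
  = (-1)*(6) - 3*(16) + 4*(20) = 26
Dx = 13*[1*(-2) - 2*(-4)] - 3*[10*(-2) - 2*(-2)] + 4*[10*(-4) - 1*(-2)]
  = 13*(6) - 3*(-16) + 4*(-38) = -26
Dy = (-1)*[10*(-2) - 2*(-2)] - 13*[(-4)*(-2) - 2*(-4)] + 4*[(-4)*(-2) - 10*(-4)]
  = (-1)*(-16) - 13*(16) + 4*(48) = 0
Dz = (-1)*[1*(-2) - 10*(-4)] - 3*[(-4)*(-2) - 10*(-4)] + 13*[(-4)*(-4) - 1*(-4)]
  = (-1)*(38) - 3*(48) + 13*(20) = 78
x = Dx/D = -26/26 = -1, y = Dy/D = 0/26 = 0, z = Dz/D = 78/26 = 3
Check eq1: (-1)(-1) + (3)(0) + (4)(3) = 13 = 13 ✓
Check eq2: (-4)(-1) + (1)(0) + (2)(3) = 10 = 10 ✓
Check eq3: (-4)(-1) + (-4)(0) + (-2)(3) = -2 = -2 ✓

x = -1, y = 0, z = 3


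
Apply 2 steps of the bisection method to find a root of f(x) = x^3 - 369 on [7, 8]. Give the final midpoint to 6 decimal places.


f(x) = x^3 - 369
f(7) = -26 < 0
f(8) = 143 > 0

Step 1: midpoint = (7.000000 + 8.000000)/2 = 7.500000
  f(7.500000) = 52.875000
  f(mid) > 0, so root is in [7.000000, 7.500000]

Step 2: midpoint = (7.000000 + 7.500000)/2 = 7.250000
  f(7.250000) = 12.078125
  f(mid) > 0, so root is in [7.000000, 7.250000]

midpoint = 7.250000


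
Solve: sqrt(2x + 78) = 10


Square both sides: 2x + 78 = 10^2 = 100
2x = 100 - 78 = 22
x = 11
Check: sqrt(2*11 + 78) = sqrt(100) = 10 ✓

x = 11


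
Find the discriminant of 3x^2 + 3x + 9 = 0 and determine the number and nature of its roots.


For ax^2 + bx + c = 0, discriminant D = b^2 - 4ac
Here a = 3, b = 3, c = 9
D = (3)^2 - 4(3)(9) = 9 - 108 = -99

D = -99 < 0
The equation has no real roots (2 complex conjugate roots).

Discriminant = -99, no real roots (2 complex conjugate roots)
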